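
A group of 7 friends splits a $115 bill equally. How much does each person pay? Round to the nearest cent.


Total bill: $115
Number of people: 7
Each pays: $115 / 7 = $16.4285... ≈ $16.43

$16.43


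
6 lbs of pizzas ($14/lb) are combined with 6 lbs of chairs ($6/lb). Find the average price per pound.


Cost of pizzas:
6 x $14 = $84
Cost of chairs:
6 x $6 = $36
Total cost: $84 + $36 = $120
Total weight: 12 lbs
Average: $120 / 12 = $10/lb

$10/lb


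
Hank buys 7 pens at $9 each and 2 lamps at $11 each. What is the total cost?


Cost of pens:
7 x $9 = $63
Cost of lamps:
2 x $11 = $22
Add both:
$63 + $22 = $85

$85


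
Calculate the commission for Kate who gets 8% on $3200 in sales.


Convert rate to decimal:
8% = 0.08
Multiply by sales:
$3200 x 0.08 = $256

$256


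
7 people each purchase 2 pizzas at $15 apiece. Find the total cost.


Cost per person:
2 x $15 = $30
Group total:
7 x $30 = $210

$210


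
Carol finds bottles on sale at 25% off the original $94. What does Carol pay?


Calculate the discount amount:
25% of $94 = $23.50
Subtract from original:
$94 - $23.50 = $70.50

$70.50


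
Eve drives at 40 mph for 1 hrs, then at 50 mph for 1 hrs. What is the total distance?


Leg 1 distance:
40 x 1 = 40 miles
Leg 2 distance:
50 x 1 = 50 miles
Total distance:
40 + 50 = 90 miles

90 miles


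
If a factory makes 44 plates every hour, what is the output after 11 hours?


Production rate: 44 plates per hour
Time: 11 hours
Total: 44 x 11 = 484 plates

484 plates


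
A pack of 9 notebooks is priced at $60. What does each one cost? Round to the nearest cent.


Total cost: $60
Number of items: 9
Unit price: $60 / 9 = $6.6666... ≈ $6.67

$6.67


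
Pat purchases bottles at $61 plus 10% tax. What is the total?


Calculate the tax:
10% of $61 = $6.10
Add tax to price:
$61 + $6.10 = $67.10

$67.10


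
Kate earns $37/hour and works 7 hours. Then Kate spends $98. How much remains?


Calculate earnings:
7 x $37 = $259
Subtract spending:
$259 - $98 = $161

$161


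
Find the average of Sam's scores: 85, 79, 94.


Add the scores:
85 + 79 + 94 = 258
Divide by the number of tests:
258 / 3 = 86

86


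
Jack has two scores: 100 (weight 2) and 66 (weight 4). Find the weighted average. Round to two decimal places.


Weighted sum:
2 x 100 + 4 x 66 = 464
Total weight:
2 + 4 = 6
Weighted average:
464 / 6 = 77.3333... ≈ 77.33

77.33


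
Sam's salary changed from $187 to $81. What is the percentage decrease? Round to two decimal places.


Find the absolute change:
|81 - 187| = 106
Divide by original and multiply by 100:
106 / 187 x 100 = 56.6844...% ≈ 56.68%

56.68%


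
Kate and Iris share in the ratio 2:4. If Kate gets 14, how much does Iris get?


Find the multiplier:
14 / 2 = 7
Apply to Iris's share:
4 x 7 = 28

28


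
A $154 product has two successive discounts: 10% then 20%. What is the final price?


First discount:
10% of $154 = $15.40
Price after first discount:
$154 - $15.40 = $138.60
Second discount:
20% of $138.60 = $27.72
Final price:
$138.60 - $27.72 = $110.88

$110.88


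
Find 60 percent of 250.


Convert percentage to decimal:
60% = 0.6
Multiply:
250 x 0.6 = 150

150


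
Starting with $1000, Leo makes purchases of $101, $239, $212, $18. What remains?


Add up expenses:
$101 + $239 + $212 + $18 = $570
Subtract from budget:
$1000 - $570 = $430

$430


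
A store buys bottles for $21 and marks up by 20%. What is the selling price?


Calculate the markup amount:
20% of $21 = $4.20
Add to cost:
$21 + $4.20 = $25.20

$25.20


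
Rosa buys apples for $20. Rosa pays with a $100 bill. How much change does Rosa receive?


Start with the amount paid:
$100
Subtract the price:
$100 - $20 = $80

$80


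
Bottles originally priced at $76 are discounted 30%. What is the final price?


Calculate the discount amount:
30% of $76 = $22.80
Subtract from original:
$76 - $22.80 = $53.20

$53.20


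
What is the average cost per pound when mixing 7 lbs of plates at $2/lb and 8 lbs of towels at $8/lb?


Cost of plates:
7 x $2 = $14
Cost of towels:
8 x $8 = $64
Total cost: $14 + $64 = $78
Total weight: 15 lbs
Average: $78 / 15 = $5.20/lb

$5.20/lb


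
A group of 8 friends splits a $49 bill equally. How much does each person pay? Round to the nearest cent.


Total bill: $49
Number of people: 8
Each pays: $49 / 8 = $6.125 ≈ $6.13

$6.13


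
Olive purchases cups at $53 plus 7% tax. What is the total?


Calculate the tax:
7% of $53 = $3.71
Add tax to price:
$53 + $3.71 = $56.71

$56.71


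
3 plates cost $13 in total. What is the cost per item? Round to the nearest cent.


Total cost: $13
Number of items: 3
Unit price: $13 / 3 = $4.3333... ≈ $4.33

$4.33


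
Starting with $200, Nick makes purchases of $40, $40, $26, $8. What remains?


Add up expenses:
$40 + $40 + $26 + $8 = $114
Subtract from budget:
$200 - $114 = $86

$86


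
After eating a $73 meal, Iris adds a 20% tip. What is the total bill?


Calculate the tip:
20% of $73 = $14.60
Add tip to meal cost:
$73 + $14.60 = $87.60

$87.60


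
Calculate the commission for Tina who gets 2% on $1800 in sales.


Convert rate to decimal:
2% = 0.02
Multiply by sales:
$1800 x 0.02 = $36

$36


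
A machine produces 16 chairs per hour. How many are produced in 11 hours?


Production rate: 16 chairs per hour
Time: 11 hours
Total: 16 x 11 = 176 chairs

176 chairs


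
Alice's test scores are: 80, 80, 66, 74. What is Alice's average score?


Add the scores:
80 + 80 + 66 + 74 = 300
Divide by the number of tests:
300 / 4 = 75

75


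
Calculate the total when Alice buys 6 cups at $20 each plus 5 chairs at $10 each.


Cost of cups:
6 x $20 = $120
Cost of chairs:
5 x $10 = $50
Add both:
$120 + $50 = $170

$170


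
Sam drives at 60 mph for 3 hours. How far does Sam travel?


Use the formula: distance = speed x time
Speed = 60 mph, Time = 3 hours
60 x 3 = 180 miles

180 miles


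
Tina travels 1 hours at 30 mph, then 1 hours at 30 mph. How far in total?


Leg 1 distance:
30 x 1 = 30 miles
Leg 2 distance:
30 x 1 = 30 miles
Total distance:
30 + 30 = 60 miles

60 miles


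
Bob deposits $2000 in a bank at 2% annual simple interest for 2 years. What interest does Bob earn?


Use the formula I = P x R x T / 100
P x R x T = 2000 x 2 x 2 = 8000
I = 8000 / 100 = $80

$80


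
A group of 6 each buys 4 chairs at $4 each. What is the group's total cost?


Cost per person:
4 x $4 = $16
Group total:
6 x $16 = $96

$96


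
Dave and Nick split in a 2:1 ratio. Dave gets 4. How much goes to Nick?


Find the multiplier:
4 / 2 = 2
Apply to Nick's share:
1 x 2 = 2

2


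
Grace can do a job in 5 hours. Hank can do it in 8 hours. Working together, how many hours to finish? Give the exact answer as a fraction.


Grace's rate: 1/5 of the job per hour
Hank's rate: 1/8 of the job per hour
Combined rate: 1/5 + 1/8 = 13/40 per hour
Time = 1 / (13/40) = 40/13 hours (≈ 3.08 hours)

40/13 hours


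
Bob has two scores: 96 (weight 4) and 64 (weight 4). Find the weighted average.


Weighted sum:
4 x 96 + 4 x 64 = 640
Total weight:
4 + 4 = 8
Weighted average:
640 / 8 = 80

80


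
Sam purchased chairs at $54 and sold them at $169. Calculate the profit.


Selling price = $169
Cost price = $54
Profit = selling price - cost price:
Profit = $169 - $54 = $115

$115


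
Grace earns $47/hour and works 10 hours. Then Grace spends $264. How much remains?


Calculate earnings:
10 x $47 = $470
Subtract spending:
$470 - $264 = $206

$206


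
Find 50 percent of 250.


Convert percentage to decimal:
50% = 0.5
Multiply:
250 x 0.5 = 125

125


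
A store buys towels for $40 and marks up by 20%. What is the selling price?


Calculate the markup amount:
20% of $40 = $8
Add to cost:
$40 + $8 = $48

$48


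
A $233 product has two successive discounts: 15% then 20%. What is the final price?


First discount:
15% of $233 = $34.95
Price after first discount:
$233 - $34.95 = $198.05
Second discount:
20% of $198.05 = $39.61
Final price:
$198.05 - $39.61 = $158.44

$158.44


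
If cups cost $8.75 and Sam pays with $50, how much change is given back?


Start with the amount paid:
$50
Subtract the price:
$50 - $8.75 = $41.25

$41.25


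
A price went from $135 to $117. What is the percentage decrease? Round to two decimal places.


Find the absolute change:
|117 - 135| = 18
Divide by original and multiply by 100:
18 / 135 x 100 = 13.3333...% ≈ 13.33%

13.33%


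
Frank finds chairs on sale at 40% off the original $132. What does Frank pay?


Calculate the discount amount:
40% of $132 = $52.80
Subtract from original:
$132 - $52.80 = $79.20

$79.20


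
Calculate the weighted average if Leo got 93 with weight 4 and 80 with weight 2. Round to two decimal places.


Weighted sum:
4 x 93 + 2 x 80 = 532
Total weight:
4 + 2 = 6
Weighted average:
532 / 6 = 88.6666... ≈ 88.67

88.67


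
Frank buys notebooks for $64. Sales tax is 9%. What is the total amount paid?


Calculate the tax:
9% of $64 = $5.76
Add tax to price:
$64 + $5.76 = $69.76

$69.76


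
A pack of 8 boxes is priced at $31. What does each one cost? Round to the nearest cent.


Total cost: $31
Number of items: 8
Unit price: $31 / 8 = $3.875 ≈ $3.88

$3.88


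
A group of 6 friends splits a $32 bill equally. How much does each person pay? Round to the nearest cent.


Total bill: $32
Number of people: 6
Each pays: $32 / 6 = $5.3333... ≈ $5.33

$5.33


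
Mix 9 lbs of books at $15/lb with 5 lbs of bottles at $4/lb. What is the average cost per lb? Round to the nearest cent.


Cost of books:
9 x $15 = $135
Cost of bottles:
5 x $4 = $20
Total cost: $135 + $20 = $155
Total weight: 14 lbs
Average: $155 / 14 = $11.0714... ≈ $11.07/lb

$11.07/lb


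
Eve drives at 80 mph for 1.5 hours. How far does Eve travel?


Use the formula: distance = speed x time
Speed = 80 mph, Time = 1.5 hours
80 x 1.5 = 120 miles

120 miles


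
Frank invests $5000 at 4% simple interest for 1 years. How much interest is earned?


Use the formula I = P x R x T / 100
P x R x T = 5000 x 4 x 1 = 20000
I = 20000 / 100 = $200

$200


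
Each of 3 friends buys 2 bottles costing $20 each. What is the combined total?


Cost per person:
2 x $20 = $40
Group total:
3 x $40 = $120

$120


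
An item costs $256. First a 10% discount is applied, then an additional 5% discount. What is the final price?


First discount:
10% of $256 = $25.60
Price after first discount:
$256 - $25.60 = $230.40
Second discount:
5% of $230.40 = $11.52
Final price:
$230.40 - $11.52 = $218.88

$218.88


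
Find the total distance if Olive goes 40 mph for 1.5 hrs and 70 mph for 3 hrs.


Leg 1 distance:
40 x 1.5 = 60 miles
Leg 2 distance:
70 x 3 = 210 miles
Total distance:
60 + 210 = 270 miles

270 miles


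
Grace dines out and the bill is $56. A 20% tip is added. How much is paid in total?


Calculate the tip:
20% of $56 = $11.20
Add tip to meal cost:
$56 + $11.20 = $67.20

$67.20


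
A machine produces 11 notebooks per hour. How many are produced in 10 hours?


Production rate: 11 notebooks per hour
Time: 10 hours
Total: 11 x 10 = 110 notebooks

110 notebooks


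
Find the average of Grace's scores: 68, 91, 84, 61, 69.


Add the scores:
68 + 91 + 84 + 61 + 69 = 373
Divide by the number of tests:
373 / 5 = 74.6

74.6


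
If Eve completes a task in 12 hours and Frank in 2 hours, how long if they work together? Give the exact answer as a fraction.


Eve's rate: 1/12 of the job per hour
Frank's rate: 1/2 of the job per hour
Combined rate: 1/12 + 1/2 = 7/12 per hour
Time = 1 / (7/12) = 12/7 hours (≈ 1.71 hours)

12/7 hours


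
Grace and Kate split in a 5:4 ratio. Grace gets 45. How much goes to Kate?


Find the multiplier:
45 / 5 = 9
Apply to Kate's share:
4 x 9 = 36

36


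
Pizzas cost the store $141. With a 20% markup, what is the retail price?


Calculate the markup amount:
20% of $141 = $28.20
Add to cost:
$141 + $28.20 = $169.20

$169.20


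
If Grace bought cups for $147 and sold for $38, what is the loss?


Selling price = $38
Cost price = $147
Loss = cost price - selling price:
Loss = $147 - $38 = $109

$109


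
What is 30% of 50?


Convert percentage to decimal:
30% = 0.3
Multiply:
50 x 0.3 = 15

15


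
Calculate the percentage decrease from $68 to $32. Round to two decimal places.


Find the absolute change:
|32 - 68| = 36
Divide by original and multiply by 100:
36 / 68 x 100 = 52.9411...% ≈ 52.94%

52.94%


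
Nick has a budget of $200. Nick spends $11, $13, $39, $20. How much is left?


Add up expenses:
$11 + $13 + $39 + $20 = $83
Subtract from budget:
$200 - $83 = $117

$117


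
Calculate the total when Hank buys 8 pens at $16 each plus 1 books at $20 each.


Cost of pens:
8 x $16 = $128
Cost of books:
1 x $20 = $20
Add both:
$128 + $20 = $148

$148


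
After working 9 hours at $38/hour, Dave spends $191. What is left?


Calculate earnings:
9 x $38 = $342
Subtract spending:
$342 - $191 = $151

$151


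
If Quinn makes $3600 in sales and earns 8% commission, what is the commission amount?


Convert rate to decimal:
8% = 0.08
Multiply by sales:
$3600 x 0.08 = $288

$288


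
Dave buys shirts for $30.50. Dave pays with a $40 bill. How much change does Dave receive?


Start with the amount paid:
$40
Subtract the price:
$40 - $30.50 = $9.50

$9.50


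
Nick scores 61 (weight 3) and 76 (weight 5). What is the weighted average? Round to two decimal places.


Weighted sum:
3 x 61 + 5 x 76 = 563
Total weight:
3 + 5 = 8
Weighted average:
563 / 8 = 70.375 ≈ 70.38

70.38


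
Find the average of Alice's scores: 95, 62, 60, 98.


Add the scores:
95 + 62 + 60 + 98 = 315
Divide by the number of tests:
315 / 4 = 78.75

78.75


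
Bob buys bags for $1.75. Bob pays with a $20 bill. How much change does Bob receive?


Start with the amount paid:
$20
Subtract the price:
$20 - $1.75 = $18.25

$18.25


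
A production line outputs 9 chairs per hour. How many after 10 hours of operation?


Production rate: 9 chairs per hour
Time: 10 hours
Total: 9 x 10 = 90 chairs

90 chairs


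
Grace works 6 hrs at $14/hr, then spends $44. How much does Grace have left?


Calculate earnings:
6 x $14 = $84
Subtract spending:
$84 - $44 = $40

$40


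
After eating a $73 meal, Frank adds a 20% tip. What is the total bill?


Calculate the tip:
20% of $73 = $14.60
Add tip to meal cost:
$73 + $14.60 = $87.60

$87.60


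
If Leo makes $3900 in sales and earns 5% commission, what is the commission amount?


Convert rate to decimal:
5% = 0.05
Multiply by sales:
$3900 x 0.05 = $195

$195


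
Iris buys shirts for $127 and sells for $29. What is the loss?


Selling price = $29
Cost price = $127
Loss = cost price - selling price:
Loss = $127 - $29 = $98

$98


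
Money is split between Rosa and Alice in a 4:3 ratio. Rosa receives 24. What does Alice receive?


Find the multiplier:
24 / 4 = 6
Apply to Alice's share:
3 x 6 = 18

18


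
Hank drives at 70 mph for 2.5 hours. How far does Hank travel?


Use the formula: distance = speed x time
Speed = 70 mph, Time = 2.5 hours
70 x 2.5 = 175 miles

175 miles


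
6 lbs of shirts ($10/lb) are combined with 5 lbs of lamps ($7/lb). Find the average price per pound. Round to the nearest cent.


Cost of shirts:
6 x $10 = $60
Cost of lamps:
5 x $7 = $35
Total cost: $60 + $35 = $95
Total weight: 11 lbs
Average: $95 / 11 = $8.6363... ≈ $8.64/lb

$8.64/lb


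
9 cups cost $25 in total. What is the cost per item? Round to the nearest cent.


Total cost: $25
Number of items: 9
Unit price: $25 / 9 = $2.7777... ≈ $2.78

$2.78


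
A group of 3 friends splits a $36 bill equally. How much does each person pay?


Total bill: $36
Number of people: 3
Each pays: $36 / 3 = $12

$12


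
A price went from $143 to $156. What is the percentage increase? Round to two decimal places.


Find the absolute change:
|156 - 143| = 13
Divide by original and multiply by 100:
13 / 143 x 100 = 9.0909...% ≈ 9.09%

9.09%


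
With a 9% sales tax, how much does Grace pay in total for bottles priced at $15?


Calculate the tax:
9% of $15 = $1.35
Add tax to price:
$15 + $1.35 = $16.35

$16.35


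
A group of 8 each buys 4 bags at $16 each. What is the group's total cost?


Cost per person:
4 x $16 = $64
Group total:
8 x $64 = $512

$512


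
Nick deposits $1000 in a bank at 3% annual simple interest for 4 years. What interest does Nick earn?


Use the formula I = P x R x T / 100
P x R x T = 1000 x 3 x 4 = 12000
I = 12000 / 100 = $120

$120


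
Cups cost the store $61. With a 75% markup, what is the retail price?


Calculate the markup amount:
75% of $61 = $45.75
Add to cost:
$61 + $45.75 = $106.75

$106.75


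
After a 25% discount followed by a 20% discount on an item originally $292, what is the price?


First discount:
25% of $292 = $73
Price after first discount:
$292 - $73 = $219
Second discount:
20% of $219 = $43.80
Final price:
$219 - $43.80 = $175.20

$175.20


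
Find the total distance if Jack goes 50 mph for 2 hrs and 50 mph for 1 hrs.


Leg 1 distance:
50 x 2 = 100 miles
Leg 2 distance:
50 x 1 = 50 miles
Total distance:
100 + 50 = 150 miles

150 miles


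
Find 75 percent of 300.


Convert percentage to decimal:
75% = 0.75
Multiply:
300 x 0.75 = 225

225


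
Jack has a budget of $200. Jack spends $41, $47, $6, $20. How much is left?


Add up expenses:
$41 + $47 + $6 + $20 = $114
Subtract from budget:
$200 - $114 = $86

$86


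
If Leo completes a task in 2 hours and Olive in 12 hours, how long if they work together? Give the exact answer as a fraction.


Leo's rate: 1/2 of the job per hour
Olive's rate: 1/12 of the job per hour
Combined rate: 1/2 + 1/12 = 7/12 per hour
Time = 1 / (7/12) = 12/7 hours (≈ 1.71 hours)

12/7 hours


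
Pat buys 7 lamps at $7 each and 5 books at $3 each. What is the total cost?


Cost of lamps:
7 x $7 = $49
Cost of books:
5 x $3 = $15
Add both:
$49 + $15 = $64

$64


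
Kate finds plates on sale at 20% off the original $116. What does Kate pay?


Calculate the discount amount:
20% of $116 = $23.20
Subtract from original:
$116 - $23.20 = $92.80

$92.80


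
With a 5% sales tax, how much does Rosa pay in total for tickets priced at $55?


Calculate the tax:
5% of $55 = $2.75
Add tax to price:
$55 + $2.75 = $57.75

$57.75


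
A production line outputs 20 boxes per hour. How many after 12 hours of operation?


Production rate: 20 boxes per hour
Time: 12 hours
Total: 20 x 12 = 240 boxes

240 boxes


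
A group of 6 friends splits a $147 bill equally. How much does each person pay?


Total bill: $147
Number of people: 6
Each pays: $147 / 6 = $24.50

$24.50


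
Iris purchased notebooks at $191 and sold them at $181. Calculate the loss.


Selling price = $181
Cost price = $191
Loss = cost price - selling price:
Loss = $191 - $181 = $10

$10


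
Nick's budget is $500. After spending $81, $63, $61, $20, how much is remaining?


Add up expenses:
$81 + $63 + $61 + $20 = $225
Subtract from budget:
$500 - $225 = $275

$275


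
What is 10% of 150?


Convert percentage to decimal:
10% = 0.1
Multiply:
150 x 0.1 = 15

15


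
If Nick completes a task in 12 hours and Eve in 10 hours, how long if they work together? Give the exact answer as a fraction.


Nick's rate: 1/12 of the job per hour
Eve's rate: 1/10 of the job per hour
Combined rate: 1/12 + 1/10 = 11/60 per hour
Time = 1 / (11/60) = 60/11 hours (≈ 5.45 hours)

60/11 hours


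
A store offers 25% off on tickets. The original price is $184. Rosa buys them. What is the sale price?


Calculate the discount amount:
25% of $184 = $46
Subtract from original:
$184 - $46 = $138

$138


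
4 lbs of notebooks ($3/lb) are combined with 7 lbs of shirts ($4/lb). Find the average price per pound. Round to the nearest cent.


Cost of notebooks:
4 x $3 = $12
Cost of shirts:
7 x $4 = $28
Total cost: $12 + $28 = $40
Total weight: 11 lbs
Average: $40 / 11 = $3.6363... ≈ $3.64/lb

$3.64/lb


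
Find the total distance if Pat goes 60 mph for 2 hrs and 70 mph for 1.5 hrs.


Leg 1 distance:
60 x 2 = 120 miles
Leg 2 distance:
70 x 1.5 = 105 miles
Total distance:
120 + 105 = 225 miles

225 miles


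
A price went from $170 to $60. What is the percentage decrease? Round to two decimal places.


Find the absolute change:
|60 - 170| = 110
Divide by original and multiply by 100:
110 / 170 x 100 = 64.7058...% ≈ 64.71%

64.71%


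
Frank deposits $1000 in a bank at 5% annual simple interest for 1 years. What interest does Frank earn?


Use the formula I = P x R x T / 100
P x R x T = 1000 x 5 x 1 = 5000
I = 5000 / 100 = $50

$50


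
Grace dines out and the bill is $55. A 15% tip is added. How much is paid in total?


Calculate the tip:
15% of $55 = $8.25
Add tip to meal cost:
$55 + $8.25 = $63.25

$63.25


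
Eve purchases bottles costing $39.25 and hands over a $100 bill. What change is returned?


Start with the amount paid:
$100
Subtract the price:
$100 - $39.25 = $60.75

$60.75


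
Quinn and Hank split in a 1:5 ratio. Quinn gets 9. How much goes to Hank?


Find the multiplier:
9 / 1 = 9
Apply to Hank's share:
5 x 9 = 45

45


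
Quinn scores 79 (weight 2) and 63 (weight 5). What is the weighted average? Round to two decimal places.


Weighted sum:
2 x 79 + 5 x 63 = 473
Total weight:
2 + 5 = 7
Weighted average:
473 / 7 = 67.5714... ≈ 67.57

67.57


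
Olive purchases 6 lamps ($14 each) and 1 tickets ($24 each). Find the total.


Cost of lamps:
6 x $14 = $84
Cost of tickets:
1 x $24 = $24
Add both:
$84 + $24 = $108

$108


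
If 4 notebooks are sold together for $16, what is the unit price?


Total cost: $16
Number of items: 4
Unit price: $16 / 4 = $4

$4


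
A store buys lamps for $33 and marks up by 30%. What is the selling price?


Calculate the markup amount:
30% of $33 = $9.90
Add to cost:
$33 + $9.90 = $42.90

$42.90


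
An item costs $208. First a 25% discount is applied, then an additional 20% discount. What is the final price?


First discount:
25% of $208 = $52
Price after first discount:
$208 - $52 = $156
Second discount:
20% of $156 = $31.20
Final price:
$156 - $31.20 = $124.80

$124.80


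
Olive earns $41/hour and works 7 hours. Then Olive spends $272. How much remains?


Calculate earnings:
7 x $41 = $287
Subtract spending:
$287 - $272 = $15

$15


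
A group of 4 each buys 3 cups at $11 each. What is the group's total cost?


Cost per person:
3 x $11 = $33
Group total:
4 x $33 = $132

$132


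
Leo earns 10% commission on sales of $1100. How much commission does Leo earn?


Convert rate to decimal:
10% = 0.1
Multiply by sales:
$1100 x 0.1 = $110

$110


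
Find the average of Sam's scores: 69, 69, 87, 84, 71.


Add the scores:
69 + 69 + 87 + 84 + 71 = 380
Divide by the number of tests:
380 / 5 = 76

76


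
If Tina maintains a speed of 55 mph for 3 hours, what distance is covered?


Use the formula: distance = speed x time
Speed = 55 mph, Time = 3 hours
55 x 3 = 165 miles

165 miles


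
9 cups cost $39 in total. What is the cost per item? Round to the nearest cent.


Total cost: $39
Number of items: 9
Unit price: $39 / 9 = $4.3333... ≈ $4.33

$4.33


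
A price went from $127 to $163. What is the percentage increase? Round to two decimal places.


Find the absolute change:
|163 - 127| = 36
Divide by original and multiply by 100:
36 / 127 x 100 = 28.3464...% ≈ 28.35%

28.35%


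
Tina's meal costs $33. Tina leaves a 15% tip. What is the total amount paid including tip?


Calculate the tip:
15% of $33 = $4.95
Add tip to meal cost:
$33 + $4.95 = $37.95

$37.95


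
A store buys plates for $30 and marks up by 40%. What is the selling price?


Calculate the markup amount:
40% of $30 = $12
Add to cost:
$30 + $12 = $42

$42


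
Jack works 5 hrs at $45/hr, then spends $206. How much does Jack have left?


Calculate earnings:
5 x $45 = $225
Subtract spending:
$225 - $206 = $19

$19


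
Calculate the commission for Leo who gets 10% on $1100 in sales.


Convert rate to decimal:
10% = 0.1
Multiply by sales:
$1100 x 0.1 = $110

$110


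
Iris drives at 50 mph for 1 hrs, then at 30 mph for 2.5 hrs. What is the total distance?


Leg 1 distance:
50 x 1 = 50 miles
Leg 2 distance:
30 x 2.5 = 75 miles
Total distance:
50 + 75 = 125 miles

125 miles


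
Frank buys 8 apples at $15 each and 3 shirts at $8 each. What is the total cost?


Cost of apples:
8 x $15 = $120
Cost of shirts:
3 x $8 = $24
Add both:
$120 + $24 = $144

$144


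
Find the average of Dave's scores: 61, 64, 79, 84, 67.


Add the scores:
61 + 64 + 79 + 84 + 67 = 355
Divide by the number of tests:
355 / 5 = 71

71


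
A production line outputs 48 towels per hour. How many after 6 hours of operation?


Production rate: 48 towels per hour
Time: 6 hours
Total: 48 x 6 = 288 towels

288 towels


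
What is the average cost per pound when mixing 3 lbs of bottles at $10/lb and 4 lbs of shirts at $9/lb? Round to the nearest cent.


Cost of bottles:
3 x $10 = $30
Cost of shirts:
4 x $9 = $36
Total cost: $30 + $36 = $66
Total weight: 7 lbs
Average: $66 / 7 = $9.4285... ≈ $9.43/lb

$9.43/lb


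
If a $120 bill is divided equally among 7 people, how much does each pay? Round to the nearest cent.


Total bill: $120
Number of people: 7
Each pays: $120 / 7 = $17.1428... ≈ $17.14

$17.14


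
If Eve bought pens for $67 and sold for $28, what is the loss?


Selling price = $28
Cost price = $67
Loss = cost price - selling price:
Loss = $67 - $28 = $39

$39


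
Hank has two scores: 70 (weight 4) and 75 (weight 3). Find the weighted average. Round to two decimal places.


Weighted sum:
4 x 70 + 3 x 75 = 505
Total weight:
4 + 3 = 7
Weighted average:
505 / 7 = 72.1428... ≈ 72.14

72.14


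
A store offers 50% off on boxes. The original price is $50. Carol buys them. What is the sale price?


Calculate the discount amount:
50% of $50 = $25
Subtract from original:
$50 - $25 = $25

$25


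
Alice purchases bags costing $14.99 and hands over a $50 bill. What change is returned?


Start with the amount paid:
$50
Subtract the price:
$50 - $14.99 = $35.01

$35.01


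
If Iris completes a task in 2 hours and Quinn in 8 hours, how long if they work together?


Iris's rate: 1/2 of the job per hour
Quinn's rate: 1/8 of the job per hour
Combined rate: 1/2 + 1/8 = 5/8 per hour
Time = 1 / (5/8) = 8/5 = 1.6 hours

1.6 hours


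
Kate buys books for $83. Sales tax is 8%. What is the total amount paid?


Calculate the tax:
8% of $83 = $6.64
Add tax to price:
$83 + $6.64 = $89.64

$89.64


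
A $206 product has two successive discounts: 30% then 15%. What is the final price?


First discount:
30% of $206 = $61.80
Price after first discount:
$206 - $61.80 = $144.20
Second discount:
15% of $144.20 = $21.63
Final price:
$144.20 - $21.63 = $122.57

$122.57


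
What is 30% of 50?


Convert percentage to decimal:
30% = 0.3
Multiply:
50 x 0.3 = 15

15


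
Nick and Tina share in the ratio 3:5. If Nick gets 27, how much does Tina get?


Find the multiplier:
27 / 3 = 9
Apply to Tina's share:
5 x 9 = 45

45


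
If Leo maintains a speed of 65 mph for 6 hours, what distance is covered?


Use the formula: distance = speed x time
Speed = 65 mph, Time = 6 hours
65 x 6 = 390 miles

390 miles


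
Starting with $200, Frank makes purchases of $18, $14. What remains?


Add up expenses:
$18 + $14 = $32
Subtract from budget:
$200 - $32 = $168

$168


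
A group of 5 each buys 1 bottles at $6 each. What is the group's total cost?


Cost per person:
1 x $6 = $6
Group total:
5 x $6 = $30

$30


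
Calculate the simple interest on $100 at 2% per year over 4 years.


Use the formula I = P x R x T / 100
P x R x T = 100 x 2 x 4 = 800
I = 800 / 100 = $8

$8


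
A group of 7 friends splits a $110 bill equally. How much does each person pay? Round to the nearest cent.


Total bill: $110
Number of people: 7
Each pays: $110 / 7 = $15.7142... ≈ $15.71

$15.71


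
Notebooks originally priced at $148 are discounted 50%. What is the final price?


Calculate the discount amount:
50% of $148 = $74
Subtract from original:
$148 - $74 = $74

$74


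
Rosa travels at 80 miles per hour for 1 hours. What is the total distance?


Use the formula: distance = speed x time
Speed = 80 mph, Time = 1 hours
80 x 1 = 80 miles

80 miles


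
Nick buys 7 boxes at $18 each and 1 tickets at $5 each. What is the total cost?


Cost of boxes:
7 x $18 = $126
Cost of tickets:
1 x $5 = $5
Add both:
$126 + $5 = $131

$131


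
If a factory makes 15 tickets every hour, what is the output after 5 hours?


Production rate: 15 tickets per hour
Time: 5 hours
Total: 15 x 5 = 75 tickets

75 tickets


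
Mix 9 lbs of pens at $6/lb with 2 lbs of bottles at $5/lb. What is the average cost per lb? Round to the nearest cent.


Cost of pens:
9 x $6 = $54
Cost of bottles:
2 x $5 = $10
Total cost: $54 + $10 = $64
Total weight: 11 lbs
Average: $64 / 11 = $5.8181... ≈ $5.82/lb

$5.82/lb


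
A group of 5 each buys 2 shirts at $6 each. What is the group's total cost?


Cost per person:
2 x $6 = $12
Group total:
5 x $12 = $60

$60


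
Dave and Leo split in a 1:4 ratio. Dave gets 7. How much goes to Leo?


Find the multiplier:
7 / 1 = 7
Apply to Leo's share:
4 x 7 = 28

28


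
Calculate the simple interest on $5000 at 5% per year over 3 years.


Use the formula I = P x R x T / 100
P x R x T = 5000 x 5 x 3 = 75000
I = 75000 / 100 = $750

$750


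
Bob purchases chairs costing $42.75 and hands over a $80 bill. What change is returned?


Start with the amount paid:
$80
Subtract the price:
$80 - $42.75 = $37.25

$37.25


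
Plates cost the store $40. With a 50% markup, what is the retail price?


Calculate the markup amount:
50% of $40 = $20
Add to cost:
$40 + $20 = $60

$60


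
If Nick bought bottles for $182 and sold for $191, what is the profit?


Selling price = $191
Cost price = $182
Profit = selling price - cost price:
Profit = $191 - $182 = $9

$9


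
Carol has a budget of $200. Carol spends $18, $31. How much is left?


Add up expenses:
$18 + $31 = $49
Subtract from budget:
$200 - $49 = $151

$151


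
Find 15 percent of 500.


Convert percentage to decimal:
15% = 0.15
Multiply:
500 x 0.15 = 75

75


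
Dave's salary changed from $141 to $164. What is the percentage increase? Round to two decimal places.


Find the absolute change:
|164 - 141| = 23
Divide by original and multiply by 100:
23 / 141 x 100 = 16.3120...% ≈ 16.31%

16.31%


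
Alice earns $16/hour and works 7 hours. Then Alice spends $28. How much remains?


Calculate earnings:
7 x $16 = $112
Subtract spending:
$112 - $28 = $84

$84


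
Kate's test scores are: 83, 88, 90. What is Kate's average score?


Add the scores:
83 + 88 + 90 = 261
Divide by the number of tests:
261 / 3 = 87

87


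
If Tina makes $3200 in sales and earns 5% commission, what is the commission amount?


Convert rate to decimal:
5% = 0.05
Multiply by sales:
$3200 x 0.05 = $160

$160


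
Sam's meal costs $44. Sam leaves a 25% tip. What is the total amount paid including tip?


Calculate the tip:
25% of $44 = $11
Add tip to meal cost:
$44 + $11 = $55

$55


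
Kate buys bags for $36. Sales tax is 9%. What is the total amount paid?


Calculate the tax:
9% of $36 = $3.24
Add tax to price:
$36 + $3.24 = $39.24

$39.24


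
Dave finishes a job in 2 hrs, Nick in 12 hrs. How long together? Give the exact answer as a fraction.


Dave's rate: 1/2 of the job per hour
Nick's rate: 1/12 of the job per hour
Combined rate: 1/2 + 1/12 = 7/12 per hour
Time = 1 / (7/12) = 12/7 hours (≈ 1.71 hours)

12/7 hours


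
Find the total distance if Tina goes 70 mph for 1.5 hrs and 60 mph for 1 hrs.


Leg 1 distance:
70 x 1.5 = 105 miles
Leg 2 distance:
60 x 1 = 60 miles
Total distance:
105 + 60 = 165 miles

165 miles


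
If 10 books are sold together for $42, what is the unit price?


Total cost: $42
Number of items: 10
Unit price: $42 / 10 = $4.20

$4.20


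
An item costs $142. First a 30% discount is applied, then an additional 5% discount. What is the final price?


First discount:
30% of $142 = $42.60
Price after first discount:
$142 - $42.60 = $99.40
Second discount:
5% of $99.40 = $4.97
Final price:
$99.40 - $4.97 = $94.43

$94.43


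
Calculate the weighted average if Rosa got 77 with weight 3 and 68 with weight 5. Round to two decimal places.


Weighted sum:
3 x 77 + 5 x 68 = 571
Total weight:
3 + 5 = 8
Weighted average:
571 / 8 = 71.375 ≈ 71.38

71.38


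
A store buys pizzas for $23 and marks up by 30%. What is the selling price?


Calculate the markup amount:
30% of $23 = $6.90
Add to cost:
$23 + $6.90 = $29.90

$29.90


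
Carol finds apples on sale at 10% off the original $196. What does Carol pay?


Calculate the discount amount:
10% of $196 = $19.60
Subtract from original:
$196 - $19.60 = $176.40

$176.40


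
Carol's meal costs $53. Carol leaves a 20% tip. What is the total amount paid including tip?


Calculate the tip:
20% of $53 = $10.60
Add tip to meal cost:
$53 + $10.60 = $63.60

$63.60


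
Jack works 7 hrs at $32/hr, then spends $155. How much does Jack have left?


Calculate earnings:
7 x $32 = $224
Subtract spending:
$224 - $155 = $69

$69


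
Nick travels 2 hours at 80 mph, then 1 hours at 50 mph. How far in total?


Leg 1 distance:
80 x 2 = 160 miles
Leg 2 distance:
50 x 1 = 50 miles
Total distance:
160 + 50 = 210 miles

210 miles


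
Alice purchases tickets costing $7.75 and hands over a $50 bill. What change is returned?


Start with the amount paid:
$50
Subtract the price:
$50 - $7.75 = $42.25

$42.25


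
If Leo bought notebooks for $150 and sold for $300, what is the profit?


Selling price = $300
Cost price = $150
Profit = selling price - cost price:
Profit = $300 - $150 = $150

$150


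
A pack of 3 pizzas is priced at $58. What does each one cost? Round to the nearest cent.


Total cost: $58
Number of items: 3
Unit price: $58 / 3 = $19.3333... ≈ $19.33

$19.33


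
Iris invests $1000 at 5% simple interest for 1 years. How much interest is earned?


Use the formula I = P x R x T / 100
P x R x T = 1000 x 5 x 1 = 5000
I = 5000 / 100 = $50

$50


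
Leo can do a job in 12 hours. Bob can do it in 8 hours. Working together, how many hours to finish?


Leo's rate: 1/12 of the job per hour
Bob's rate: 1/8 of the job per hour
Combined rate: 1/12 + 1/8 = 5/24 per hour
Time = 1 / (5/24) = 24/5 = 4.8 hours

4.8 hours


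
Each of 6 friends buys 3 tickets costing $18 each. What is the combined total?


Cost per person:
3 x $18 = $54
Group total:
6 x $54 = $324

$324


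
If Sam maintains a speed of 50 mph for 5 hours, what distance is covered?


Use the formula: distance = speed x time
Speed = 50 mph, Time = 5 hours
50 x 5 = 250 miles

250 miles


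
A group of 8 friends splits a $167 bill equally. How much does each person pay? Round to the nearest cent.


Total bill: $167
Number of people: 8
Each pays: $167 / 8 = $20.875 ≈ $20.88

$20.88


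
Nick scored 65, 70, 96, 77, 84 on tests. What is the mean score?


Add the scores:
65 + 70 + 96 + 77 + 84 = 392
Divide by the number of tests:
392 / 5 = 78.4

78.4


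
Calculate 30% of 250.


Convert percentage to decimal:
30% = 0.3
Multiply:
250 x 0.3 = 75

75


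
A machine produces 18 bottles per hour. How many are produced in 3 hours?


Production rate: 18 bottles per hour
Time: 3 hours
Total: 18 x 3 = 54 bottles

54 bottles


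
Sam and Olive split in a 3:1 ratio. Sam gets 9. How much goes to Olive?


Find the multiplier:
9 / 3 = 3
Apply to Olive's share:
1 x 3 = 3

3


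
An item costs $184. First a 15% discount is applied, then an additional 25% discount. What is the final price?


First discount:
15% of $184 = $27.60
Price after first discount:
$184 - $27.60 = $156.40
Second discount:
25% of $156.40 = $39.10
Final price:
$156.40 - $39.10 = $117.30

$117.30


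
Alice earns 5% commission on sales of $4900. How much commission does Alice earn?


Convert rate to decimal:
5% = 0.05
Multiply by sales:
$4900 x 0.05 = $245

$245


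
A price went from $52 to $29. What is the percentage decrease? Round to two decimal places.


Find the absolute change:
|29 - 52| = 23
Divide by original and multiply by 100:
23 / 52 x 100 = 44.2307...% ≈ 44.23%

44.23%


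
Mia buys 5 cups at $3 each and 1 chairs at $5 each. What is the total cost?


Cost of cups:
5 x $3 = $15
Cost of chairs:
1 x $5 = $5
Add both:
$15 + $5 = $20

$20


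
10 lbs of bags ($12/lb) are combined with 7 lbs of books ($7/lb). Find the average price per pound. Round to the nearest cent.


Cost of bags:
10 x $12 = $120
Cost of books:
7 x $7 = $49
Total cost: $120 + $49 = $169
Total weight: 17 lbs
Average: $169 / 17 = $9.9411... ≈ $9.94/lb

$9.94/lb


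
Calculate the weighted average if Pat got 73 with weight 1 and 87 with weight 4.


Weighted sum:
1 x 73 + 4 x 87 = 421
Total weight:
1 + 4 = 5
Weighted average:
421 / 5 = 84.2

84.2


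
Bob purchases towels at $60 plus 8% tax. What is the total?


Calculate the tax:
8% of $60 = $4.80
Add tax to price:
$60 + $4.80 = $64.80

$64.80


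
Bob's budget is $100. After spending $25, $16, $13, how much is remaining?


Add up expenses:
$25 + $16 + $13 = $54
Subtract from budget:
$100 - $54 = $46

$46


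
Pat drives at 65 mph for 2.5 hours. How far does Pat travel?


Use the formula: distance = speed x time
Speed = 65 mph, Time = 2.5 hours
65 x 2.5 = 162.5 miles

162.5 miles


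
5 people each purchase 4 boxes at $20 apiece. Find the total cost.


Cost per person:
4 x $20 = $80
Group total:
5 x $80 = $400

$400


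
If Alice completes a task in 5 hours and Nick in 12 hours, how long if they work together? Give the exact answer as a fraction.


Alice's rate: 1/5 of the job per hour
Nick's rate: 1/12 of the job per hour
Combined rate: 1/5 + 1/12 = 17/60 per hour
Time = 1 / (17/60) = 60/17 hours (≈ 3.53 hours)

60/17 hours


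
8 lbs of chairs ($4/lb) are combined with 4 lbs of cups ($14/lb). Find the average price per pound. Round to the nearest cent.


Cost of chairs:
8 x $4 = $32
Cost of cups:
4 x $14 = $56
Total cost: $32 + $56 = $88
Total weight: 12 lbs
Average: $88 / 12 = $7.3333... ≈ $7.33/lb

$7.33/lb


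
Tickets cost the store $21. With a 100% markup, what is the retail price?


Calculate the markup amount:
100% of $21 = $21
Add to cost:
$21 + $21 = $42

$42


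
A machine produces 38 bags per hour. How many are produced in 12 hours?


Production rate: 38 bags per hour
Time: 12 hours
Total: 38 x 12 = 456 bags

456 bags


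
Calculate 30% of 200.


Convert percentage to decimal:
30% = 0.3
Multiply:
200 x 0.3 = 60

60


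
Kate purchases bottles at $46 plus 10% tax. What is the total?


Calculate the tax:
10% of $46 = $4.60
Add tax to price:
$46 + $4.60 = $50.60

$50.60


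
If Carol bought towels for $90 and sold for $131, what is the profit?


Selling price = $131
Cost price = $90
Profit = selling price - cost price:
Profit = $131 - $90 = $41

$41


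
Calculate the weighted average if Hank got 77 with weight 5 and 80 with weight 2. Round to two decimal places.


Weighted sum:
5 x 77 + 2 x 80 = 545
Total weight:
5 + 2 = 7
Weighted average:
545 / 7 = 77.8571... ≈ 77.86

77.86
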